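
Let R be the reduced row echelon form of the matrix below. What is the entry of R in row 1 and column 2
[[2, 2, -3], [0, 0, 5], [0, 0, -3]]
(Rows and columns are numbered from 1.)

1

Multiply R1 by 1/2.
  [ 1  1  -3/2 ]
  [ 0  0     5 ]
  [ 0  0    -3 ]
Multiply R2 by 1/5.
  [ 1  1  -3/2 ]
  [ 0  0     1 ]
  [ 0  0    -3 ]
Add 3 times R2 to R3.
  [ 1  1  -3/2 ]
  [ 0  0     1 ]
  [ 0  0     0 ]
Add 3/2 times R2 to R1.
  [ 1  1  0 ]
  [ 0  0  1 ]
  [ 0  0  0 ]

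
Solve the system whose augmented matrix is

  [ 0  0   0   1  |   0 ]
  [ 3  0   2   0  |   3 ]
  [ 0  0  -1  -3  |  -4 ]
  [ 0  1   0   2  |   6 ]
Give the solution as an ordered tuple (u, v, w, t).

r1 <=> r2
  [ 3  0   2   0  |   3 ]
  [ 0  0   0   1  |   0 ]
  [ 0  0  -1  -3  |  -4 ]
  [ 0  1   0   2  |   6 ]
r1 → 1/3·r1
  [ 1  0  2/3   0  |   1 ]
  [ 0  0    0   1  |   0 ]
  [ 0  0   -1  -3  |  -4 ]
  [ 0  1    0   2  |   6 ]
r2 <=> r4
  [ 1  0  2/3   0  |   1 ]
  [ 0  1    0   2  |   6 ]
  [ 0  0   -1  -3  |  -4 ]
  [ 0  0    0   1  |   0 ]
r3 → -1·r3
  [ 1  0  2/3  0  |  1 ]
  [ 0  1    0  2  |  6 ]
  [ 0  0    1  3  |  4 ]
  [ 0  0    0  1  |  0 ]
r3 → r3 − 3·r4
  [ 1  0  2/3  0  |  1 ]
  [ 0  1    0  2  |  6 ]
  [ 0  0    1  0  |  4 ]
  [ 0  0    0  1  |  0 ]
r2 → r2 − 2·r4
  [ 1  0  2/3  0  |  1 ]
  [ 0  1    0  0  |  6 ]
  [ 0  0    1  0  |  4 ]
  [ 0  0    0  1  |  0 ]
r1 → r1 − 2/3·r3
  [ 1  0  0  0  |  -5/3 ]
  [ 0  1  0  0  |     6 ]
  [ 0  0  1  0  |     4 ]
  [ 0  0  0  1  |     0 ]
Reading off the last column: u = -5/3, v = 6, w = 4, t = 0.

(-5/3, 6, 4, 0)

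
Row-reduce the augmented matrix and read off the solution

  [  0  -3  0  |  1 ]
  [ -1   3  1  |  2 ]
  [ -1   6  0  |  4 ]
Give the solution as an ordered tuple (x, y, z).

ρ1 ↔ ρ2
  [ -1   3  1  |  2 ]
  [  0  -3  0  |  1 ]
  [ -1   6  0  |  4 ]
ρ1 -> -1·ρ1
  [  1  -3  -1  |  -2 ]
  [  0  -3   0  |   1 ]
  [ -1   6   0  |   4 ]
ρ3 -> ρ3 + ρ1
  [ 1  -3  -1  |  -2 ]
  [ 0  -3   0  |   1 ]
  [ 0   3  -1  |   2 ]
ρ2 -> -1/3·ρ2
  [ 1  -3  -1  |    -2 ]
  [ 0   1   0  |  -1/3 ]
  [ 0   3  -1  |     2 ]
ρ3 -> ρ3 − 3·ρ2
  [ 1  -3  -1  |    -2 ]
  [ 0   1   0  |  -1/3 ]
  [ 0   0  -1  |     3 ]
ρ3 -> -1·ρ3
  [ 1  -3  -1  |    -2 ]
  [ 0   1   0  |  -1/3 ]
  [ 0   0   1  |    -3 ]
ρ1 -> ρ1 + ρ3
  [ 1  -3  0  |    -5 ]
  [ 0   1  0  |  -1/3 ]
  [ 0   0  1  |    -3 ]
ρ1 -> ρ1 + 3·ρ2
  [ 1  0  0  |    -6 ]
  [ 0  1  0  |  -1/3 ]
  [ 0  0  1  |    -3 ]
Reading off the last column: x = -6, y = -1/3, z = -3.

(-6, -1/3, -3)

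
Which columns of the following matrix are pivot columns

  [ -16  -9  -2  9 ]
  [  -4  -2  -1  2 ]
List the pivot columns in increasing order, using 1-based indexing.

ρ1 -> -1/16·ρ1
  [  1  9/16  1/8  -9/16 ]
  [ -4    -2   -1      2 ]
ρ2 -> ρ2 + 4·ρ1
  [ 1  9/16   1/8  -9/16 ]
  [ 0   1/4  -1/2   -1/4 ]
ρ2 -> 4·ρ2
  [ 1  9/16  1/8  -9/16 ]
  [ 0     1   -2     -1 ]
ρ1 -> ρ1 − 9/16·ρ2
  [ 1  0  5/4   0 ]
  [ 0  1   -2  -1 ]
Pivot columns are the columns containing a leading 1.

1, 2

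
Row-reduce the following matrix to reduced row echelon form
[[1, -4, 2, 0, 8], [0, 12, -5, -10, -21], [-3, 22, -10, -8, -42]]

ρ3 := ρ3 + 3·ρ1
  [ 1  -4   2    0    8 ]
  [ 0  12  -5  -10  -21 ]
  [ 0  10  -4   -8  -18 ]
ρ2 := 1/12·ρ2
  [ 1  -4      2     0     8 ]
  [ 0   1  -5/12  -5/6  -7/4 ]
  [ 0  10     -4    -8   -18 ]
ρ3 := ρ3 − 10·ρ2
  [ 1  -4      2     0     8 ]
  [ 0   1  -5/12  -5/6  -7/4 ]
  [ 0   0    1/6   1/3  -1/2 ]
ρ3 := 6·ρ3
  [ 1  -4      2     0     8 ]
  [ 0   1  -5/12  -5/6  -7/4 ]
  [ 0   0      1     2    -3 ]
ρ2 := ρ2 + 5/12·ρ3
  [ 1  -4  2  0   8 ]
  [ 0   1  0  0  -3 ]
  [ 0   0  1  2  -3 ]
ρ1 := ρ1 − 2·ρ3
  [ 1  -4  0  -4  14 ]
  [ 0   1  0   0  -3 ]
  [ 0   0  1   2  -3 ]
ρ1 := ρ1 + 4·ρ2
  [ 1  0  0  -4   2 ]
  [ 0  1  0   0  -3 ]
  [ 0  0  1   2  -3 ]

[[1, 0, 0, -4, 2], [0, 1, 0, 0, -3], [0, 0, 1, 2, -3]]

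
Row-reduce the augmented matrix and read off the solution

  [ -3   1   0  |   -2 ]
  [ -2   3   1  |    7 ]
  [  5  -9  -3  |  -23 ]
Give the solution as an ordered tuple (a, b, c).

(2, 4, -1)

R1 -> -1/3·R1
R2 -> R2 + 2·R1
R3 -> R3 − 5·R1
R2 -> 3/7·R2
R3 -> R3 + 22/3·R2
R3 -> 7·R3
R2 -> R2 − 3/7·R3
R1 -> R1 + 1/3·R2
Reading off the last column: a = 2, b = 4, c = -1.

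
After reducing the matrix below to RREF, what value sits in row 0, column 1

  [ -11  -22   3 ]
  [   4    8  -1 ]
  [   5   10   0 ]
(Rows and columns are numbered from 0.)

2

R1 := -1/11·R1
  [ 1   2  -3/11 ]
  [ 4   8     -1 ]
  [ 5  10      0 ]
R2 := R2 − 4·R1
  [ 1   2  -3/11 ]
  [ 0   0   1/11 ]
  [ 5  10      0 ]
R3 := R3 − 5·R1
  [ 1  2  -3/11 ]
  [ 0  0   1/11 ]
  [ 0  0  15/11 ]
R2 := 11·R2
  [ 1  2  -3/11 ]
  [ 0  0      1 ]
  [ 0  0  15/11 ]
R3 := R3 − 15/11·R2
  [ 1  2  -3/11 ]
  [ 0  0      1 ]
  [ 0  0      0 ]
R1 := R1 + 3/11·R2
  [ 1  2  0 ]
  [ 0  0  1 ]
  [ 0  0  0 ]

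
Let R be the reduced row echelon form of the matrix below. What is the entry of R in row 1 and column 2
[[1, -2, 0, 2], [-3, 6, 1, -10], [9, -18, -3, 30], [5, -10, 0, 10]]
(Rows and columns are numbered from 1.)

R2 := R2 + 3·R1
  [ 1   -2   0   2 ]
  [ 0    0   1  -4 ]
  [ 9  -18  -3  30 ]
  [ 5  -10   0  10 ]
R3 := R3 − 9·R1
  [ 1   -2   0   2 ]
  [ 0    0   1  -4 ]
  [ 0    0  -3  12 ]
  [ 5  -10   0  10 ]
R4 := R4 − 5·R1
  [ 1  -2   0   2 ]
  [ 0   0   1  -4 ]
  [ 0   0  -3  12 ]
  [ 0   0   0   0 ]
R3 := R3 + 3·R2
  [ 1  -2  0   2 ]
  [ 0   0  1  -4 ]
  [ 0   0  0   0 ]
  [ 0   0  0   0 ]

-2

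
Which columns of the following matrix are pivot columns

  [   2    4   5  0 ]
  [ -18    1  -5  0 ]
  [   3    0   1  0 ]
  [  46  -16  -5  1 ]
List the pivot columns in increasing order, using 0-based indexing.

ρ1 -> 1/2·ρ1
  [   1    2  5/2  0 ]
  [ -18    1   -5  0 ]
  [   3    0    1  0 ]
  [  46  -16   -5  1 ]
ρ2 -> ρ2 + 18·ρ1
  [  1    2  5/2  0 ]
  [  0   37   40  0 ]
  [  3    0    1  0 ]
  [ 46  -16   -5  1 ]
ρ3 -> ρ3 − 3·ρ1
  [  1    2    5/2  0 ]
  [  0   37     40  0 ]
  [  0   -6  -13/2  0 ]
  [ 46  -16     -5  1 ]
ρ4 -> ρ4 − 46·ρ1
  [ 1     2    5/2  0 ]
  [ 0    37     40  0 ]
  [ 0    -6  -13/2  0 ]
  [ 0  -108   -120  1 ]
ρ2 -> 1/37·ρ2
  [ 1     2    5/2  0 ]
  [ 0     1  40/37  0 ]
  [ 0    -6  -13/2  0 ]
  [ 0  -108   -120  1 ]
ρ3 -> ρ3 + 6·ρ2
  [ 1     2    5/2  0 ]
  [ 0     1  40/37  0 ]
  [ 0     0  -1/74  0 ]
  [ 0  -108   -120  1 ]
ρ4 -> ρ4 + 108·ρ2
  [ 1  2      5/2  0 ]
  [ 0  1    40/37  0 ]
  [ 0  0    -1/74  0 ]
  [ 0  0  -120/37  1 ]
ρ3 -> -74·ρ3
  [ 1  2      5/2  0 ]
  [ 0  1    40/37  0 ]
  [ 0  0        1  0 ]
  [ 0  0  -120/37  1 ]
ρ4 -> ρ4 + 120/37·ρ3
  [ 1  2    5/2  0 ]
  [ 0  1  40/37  0 ]
  [ 0  0      1  0 ]
  [ 0  0      0  1 ]
ρ2 -> ρ2 − 40/37·ρ3
  [ 1  2  5/2  0 ]
  [ 0  1    0  0 ]
  [ 0  0    1  0 ]
  [ 0  0    0  1 ]
ρ1 -> ρ1 − 5/2·ρ3
  [ 1  2  0  0 ]
  [ 0  1  0  0 ]
  [ 0  0  1  0 ]
  [ 0  0  0  1 ]
ρ1 -> ρ1 − 2·ρ2
  [ 1  0  0  0 ]
  [ 0  1  0  0 ]
  [ 0  0  1  0 ]
  [ 0  0  0  1 ]
Pivot columns are the columns containing a leading 1.

0, 1, 2, 3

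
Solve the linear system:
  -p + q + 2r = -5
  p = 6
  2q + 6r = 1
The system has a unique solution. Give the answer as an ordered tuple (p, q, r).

Form the augmented matrix and row-reduce:
  [ -1  1  2  |  -5 ]
  [  1  0  0  |   6 ]
  [  0  2  6  |   1 ]
R1 := -1·R1
  [ 1  -1  -2  |  5 ]
  [ 1   0   0  |  6 ]
  [ 0   2   6  |  1 ]
R2 := R2 − R1
  [ 1  -1  -2  |  5 ]
  [ 0   1   2  |  1 ]
  [ 0   2   6  |  1 ]
R3 := R3 − 2·R2
  [ 1  -1  -2  |   5 ]
  [ 0   1   2  |   1 ]
  [ 0   0   2  |  -1 ]
R3 := 1/2·R3
  [ 1  -1  -2  |     5 ]
  [ 0   1   2  |     1 ]
  [ 0   0   1  |  -1/2 ]
R2 := R2 − 2·R3
  [ 1  -1  -2  |     5 ]
  [ 0   1   0  |     2 ]
  [ 0   0   1  |  -1/2 ]
R1 := R1 + 2·R3
  [ 1  -1  0  |     4 ]
  [ 0   1  0  |     2 ]
  [ 0   0  1  |  -1/2 ]
R1 := R1 + R2
  [ 1  0  0  |     6 ]
  [ 0  1  0  |     2 ]
  [ 0  0  1  |  -1/2 ]
Reading off the last column: p = 6, q = 2, r = -1/2.

(6, 2, -1/2)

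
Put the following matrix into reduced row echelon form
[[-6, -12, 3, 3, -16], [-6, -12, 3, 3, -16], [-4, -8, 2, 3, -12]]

[[1, 2, -1/2, 0, 2], [0, 0, 0, 1, -4/3], [0, 0, 0, 0, 0]]

R1 -> -1/6·R1
  [  1    2  -1/2  -1/2  8/3 ]
  [ -6  -12     3     3  -16 ]
  [ -4   -8     2     3  -12 ]
R2 -> R2 + 6·R1
  [  1   2  -1/2  -1/2  8/3 ]
  [  0   0     0     0    0 ]
  [ -4  -8     2     3  -12 ]
R3 -> R3 + 4·R1
  [ 1  2  -1/2  -1/2   8/3 ]
  [ 0  0     0     0     0 ]
  [ 0  0     0     1  -4/3 ]
R2 <-> R3
  [ 1  2  -1/2  -1/2   8/3 ]
  [ 0  0     0     1  -4/3 ]
  [ 0  0     0     0     0 ]
R1 -> R1 + 1/2·R2
  [ 1  2  -1/2  0     2 ]
  [ 0  0     0  1  -4/3 ]
  [ 0  0     0  0     0 ]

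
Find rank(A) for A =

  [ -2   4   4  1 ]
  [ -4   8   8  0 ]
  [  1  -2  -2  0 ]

R1 -> -1/2·R1
  [  1  -2  -2  -1/2 ]
  [ -4   8   8     0 ]
  [  1  -2  -2     0 ]
R2 -> R2 + 4·R1
  [ 1  -2  -2  -1/2 ]
  [ 0   0   0    -2 ]
  [ 1  -2  -2     0 ]
R3 -> R3 − R1
  [ 1  -2  -2  -1/2 ]
  [ 0   0   0    -2 ]
  [ 0   0   0   1/2 ]
R2 -> -1/2·R2
  [ 1  -2  -2  -1/2 ]
  [ 0   0   0     1 ]
  [ 0   0   0   1/2 ]
R3 -> R3 − 1/2·R2
  [ 1  -2  -2  -1/2 ]
  [ 0   0   0     1 ]
  [ 0   0   0     0 ]
R1 -> R1 + 1/2·R2
  [ 1  -2  -2  0 ]
  [ 0   0   0  1 ]
  [ 0   0   0  0 ]
The reduced form has 2 nonzero rows.

rank = 2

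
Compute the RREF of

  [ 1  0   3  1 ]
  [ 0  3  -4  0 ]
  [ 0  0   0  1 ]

r2 ← 1/3·r2
  [ 1  0     3  1 ]
  [ 0  1  -4/3  0 ]
  [ 0  0     0  1 ]
r1 ← r1 − r3
  [ 1  0     3  0 ]
  [ 0  1  -4/3  0 ]
  [ 0  0     0  1 ]

[[1, 0, 3, 0], [0, 1, -4/3, 0], [0, 0, 0, 1]]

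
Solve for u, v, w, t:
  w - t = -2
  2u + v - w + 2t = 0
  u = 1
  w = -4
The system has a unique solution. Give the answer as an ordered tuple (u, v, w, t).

(1, -2, -4, -2)

Form the augmented matrix and row-reduce:
  [ 0  0   1  -1  |  -2 ]
  [ 2  1  -1   2  |   0 ]
  [ 1  0   0   0  |   1 ]
  [ 0  0   1   0  |  -4 ]
R1 ↔ R2
  [ 2  1  -1   2  |   0 ]
  [ 0  0   1  -1  |  -2 ]
  [ 1  0   0   0  |   1 ]
  [ 0  0   1   0  |  -4 ]
R1 → 1/2·R1
  [ 1  1/2  -1/2   1  |   0 ]
  [ 0    0     1  -1  |  -2 ]
  [ 1    0     0   0  |   1 ]
  [ 0    0     1   0  |  -4 ]
R3 → R3 − R1
  [ 1   1/2  -1/2   1  |   0 ]
  [ 0     0     1  -1  |  -2 ]
  [ 0  -1/2   1/2  -1  |   1 ]
  [ 0     0     1   0  |  -4 ]
R2 ↔ R3
  [ 1   1/2  -1/2   1  |   0 ]
  [ 0  -1/2   1/2  -1  |   1 ]
  [ 0     0     1  -1  |  -2 ]
  [ 0     0     1   0  |  -4 ]
R2 → -2·R2
  [ 1  1/2  -1/2   1  |   0 ]
  [ 0    1    -1   2  |  -2 ]
  [ 0    0     1  -1  |  -2 ]
  [ 0    0     1   0  |  -4 ]
R4 → R4 − R3
  [ 1  1/2  -1/2   1  |   0 ]
  [ 0    1    -1   2  |  -2 ]
  [ 0    0     1  -1  |  -2 ]
  [ 0    0     0   1  |  -2 ]
R3 → R3 + R4
  [ 1  1/2  -1/2  1  |   0 ]
  [ 0    1    -1  2  |  -2 ]
  [ 0    0     1  0  |  -4 ]
  [ 0    0     0  1  |  -2 ]
R2 → R2 − 2·R4
  [ 1  1/2  -1/2  1  |   0 ]
  [ 0    1    -1  0  |   2 ]
  [ 0    0     1  0  |  -4 ]
  [ 0    0     0  1  |  -2 ]
R1 → R1 − R4
  [ 1  1/2  -1/2  0  |   2 ]
  [ 0    1    -1  0  |   2 ]
  [ 0    0     1  0  |  -4 ]
  [ 0    0     0  1  |  -2 ]
R2 → R2 + R3
  [ 1  1/2  -1/2  0  |   2 ]
  [ 0    1     0  0  |  -2 ]
  [ 0    0     1  0  |  -4 ]
  [ 0    0     0  1  |  -2 ]
R1 → R1 + 1/2·R3
  [ 1  1/2  0  0  |   0 ]
  [ 0    1  0  0  |  -2 ]
  [ 0    0  1  0  |  -4 ]
  [ 0    0  0  1  |  -2 ]
R1 → R1 − 1/2·R2
  [ 1  0  0  0  |   1 ]
  [ 0  1  0  0  |  -2 ]
  [ 0  0  1  0  |  -4 ]
  [ 0  0  0  1  |  -2 ]
Reading off the last column: u = 1, v = -2, w = -4, t = -2.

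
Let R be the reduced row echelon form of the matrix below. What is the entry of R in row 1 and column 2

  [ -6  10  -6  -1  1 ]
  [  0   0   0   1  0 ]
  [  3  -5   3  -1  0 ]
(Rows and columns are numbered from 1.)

r1 → -1/6·r1
r3 → r3 − 3·r1
r3 → r3 + 3/2·r2
r3 → 2·r3
r1 → r1 + 1/6·r3
r1 → r1 − 1/6·r2

-5/3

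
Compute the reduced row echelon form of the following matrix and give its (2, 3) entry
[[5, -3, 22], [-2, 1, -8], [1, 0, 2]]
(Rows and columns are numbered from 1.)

-4

R1 → 1/5·R1
  [  1  -3/5  22/5 ]
  [ -2     1    -8 ]
  [  1     0     2 ]
R2 → R2 + 2·R1
  [ 1  -3/5  22/5 ]
  [ 0  -1/5   4/5 ]
  [ 1     0     2 ]
R3 → R3 − R1
  [ 1  -3/5   22/5 ]
  [ 0  -1/5    4/5 ]
  [ 0   3/5  -12/5 ]
R2 → -5·R2
  [ 1  -3/5   22/5 ]
  [ 0     1     -4 ]
  [ 0   3/5  -12/5 ]
R3 → R3 − 3/5·R2
  [ 1  -3/5  22/5 ]
  [ 0     1    -4 ]
  [ 0     0     0 ]
R1 → R1 + 3/5·R2
  [ 1  0   2 ]
  [ 0  1  -4 ]
  [ 0  0   0 ]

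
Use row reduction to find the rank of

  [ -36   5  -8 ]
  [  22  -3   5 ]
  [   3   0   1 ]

Multiply R1 by -1/36.
  [  1  -5/36  2/9 ]
  [ 22     -3    5 ]
  [  3      0    1 ]
Subtract 22 times R1 from R2.
  [ 1  -5/36  2/9 ]
  [ 0   1/18  1/9 ]
  [ 3      0    1 ]
Subtract 3 times R1 from R3.
  [ 1  -5/36  2/9 ]
  [ 0   1/18  1/9 ]
  [ 0   5/12  1/3 ]
Multiply R2 by 18.
  [ 1  -5/36  2/9 ]
  [ 0      1    2 ]
  [ 0   5/12  1/3 ]
Subtract 5/12 times R2 from R3.
  [ 1  -5/36   2/9 ]
  [ 0      1     2 ]
  [ 0      0  -1/2 ]
Multiply R3 by -2.
  [ 1  -5/36  2/9 ]
  [ 0      1    2 ]
  [ 0      0    1 ]
Subtract 2 times R3 from R2.
  [ 1  -5/36  2/9 ]
  [ 0      1    0 ]
  [ 0      0    1 ]
Subtract 2/9 times R3 from R1.
  [ 1  -5/36  0 ]
  [ 0      1  0 ]
  [ 0      0  1 ]
Add 5/36 times R2 to R1.
  [ 1  0  0 ]
  [ 0  1  0 ]
  [ 0  0  1 ]
The reduced form has 3 nonzero rows.

rank = 3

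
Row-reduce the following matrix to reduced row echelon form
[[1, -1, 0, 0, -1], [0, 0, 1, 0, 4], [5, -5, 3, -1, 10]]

[[1, -1, 0, 0, -1], [0, 0, 1, 0, 4], [0, 0, 0, 1, -3]]

R3 -> R3 − 5·R1
  [ 1  -1  0   0  -1 ]
  [ 0   0  1   0   4 ]
  [ 0   0  3  -1  15 ]
R3 -> R3 − 3·R2
  [ 1  -1  0   0  -1 ]
  [ 0   0  1   0   4 ]
  [ 0   0  0  -1   3 ]
R3 -> -1·R3
  [ 1  -1  0  0  -1 ]
  [ 0   0  1  0   4 ]
  [ 0   0  0  1  -3 ]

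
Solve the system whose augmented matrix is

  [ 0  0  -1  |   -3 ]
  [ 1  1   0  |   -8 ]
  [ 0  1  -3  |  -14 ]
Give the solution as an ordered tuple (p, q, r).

R1 <=> R2
  [ 1  1   0  |   -8 ]
  [ 0  0  -1  |   -3 ]
  [ 0  1  -3  |  -14 ]
R2 <=> R3
  [ 1  1   0  |   -8 ]
  [ 0  1  -3  |  -14 ]
  [ 0  0  -1  |   -3 ]
R3 → -1·R3
  [ 1  1   0  |   -8 ]
  [ 0  1  -3  |  -14 ]
  [ 0  0   1  |    3 ]
R2 → R2 + 3·R3
  [ 1  1  0  |  -8 ]
  [ 0  1  0  |  -5 ]
  [ 0  0  1  |   3 ]
R1 → R1 − R2
  [ 1  0  0  |  -3 ]
  [ 0  1  0  |  -5 ]
  [ 0  0  1  |   3 ]
Reading off the last column: p = -3, q = -5, r = 3.

(-3, -5, 3)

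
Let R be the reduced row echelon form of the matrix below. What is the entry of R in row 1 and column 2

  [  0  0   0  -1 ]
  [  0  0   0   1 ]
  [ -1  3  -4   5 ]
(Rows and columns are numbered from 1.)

R1 ↔ R3
R1 -> -1·R1
R3 -> R3 + R2
R1 -> R1 + 5·R2

-3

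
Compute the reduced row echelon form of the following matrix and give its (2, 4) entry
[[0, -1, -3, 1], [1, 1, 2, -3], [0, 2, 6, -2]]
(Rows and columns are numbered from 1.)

-1

r1 <-> r2
  [ 1   1   2  -3 ]
  [ 0  -1  -3   1 ]
  [ 0   2   6  -2 ]
r2 → -1·r2
  [ 1  1  2  -3 ]
  [ 0  1  3  -1 ]
  [ 0  2  6  -2 ]
r3 → r3 − 2·r2
  [ 1  1  2  -3 ]
  [ 0  1  3  -1 ]
  [ 0  0  0   0 ]
r1 → r1 − r2
  [ 1  0  -1  -2 ]
  [ 0  1   3  -1 ]
  [ 0  0   0   0 ]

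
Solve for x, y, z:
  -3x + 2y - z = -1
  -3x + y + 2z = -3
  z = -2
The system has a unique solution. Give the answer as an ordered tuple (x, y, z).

(-5/3, -4, -2)

Form the augmented matrix and row-reduce:
  [ -3  2  -1  |  -1 ]
  [ -3  1   2  |  -3 ]
  [  0  0   1  |  -2 ]
r1 ← -1/3·r1
  [  1  -2/3  1/3  |  1/3 ]
  [ -3     1    2  |   -3 ]
  [  0     0    1  |   -2 ]
r2 ← r2 + 3·r1
  [ 1  -2/3  1/3  |  1/3 ]
  [ 0    -1    3  |   -2 ]
  [ 0     0    1  |   -2 ]
r2 ← -1·r2
  [ 1  -2/3  1/3  |  1/3 ]
  [ 0     1   -3  |    2 ]
  [ 0     0    1  |   -2 ]
r2 ← r2 + 3·r3
  [ 1  -2/3  1/3  |  1/3 ]
  [ 0     1    0  |   -4 ]
  [ 0     0    1  |   -2 ]
r1 ← r1 − 1/3·r3
  [ 1  -2/3  0  |   1 ]
  [ 0     1  0  |  -4 ]
  [ 0     0  1  |  -2 ]
r1 ← r1 + 2/3·r2
  [ 1  0  0  |  -5/3 ]
  [ 0  1  0  |    -4 ]
  [ 0  0  1  |    -2 ]
Reading off the last column: x = -5/3, y = -4, z = -2.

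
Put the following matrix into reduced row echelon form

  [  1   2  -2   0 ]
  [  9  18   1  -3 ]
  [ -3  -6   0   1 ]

Subtract 9 times R1 from R2.
  [  1   2  -2   0 ]
  [  0   0  19  -3 ]
  [ -3  -6   0   1 ]
Add 3 times R1 to R3.
  [ 1  2  -2   0 ]
  [ 0  0  19  -3 ]
  [ 0  0  -6   1 ]
Multiply R2 by 1/19.
  [ 1  2  -2      0 ]
  [ 0  0   1  -3/19 ]
  [ 0  0  -6      1 ]
Add 6 times R2 to R3.
  [ 1  2  -2      0 ]
  [ 0  0   1  -3/19 ]
  [ 0  0   0   1/19 ]
Multiply R3 by 19.
  [ 1  2  -2      0 ]
  [ 0  0   1  -3/19 ]
  [ 0  0   0      1 ]
Add 3/19 times R3 to R2.
  [ 1  2  -2  0 ]
  [ 0  0   1  0 ]
  [ 0  0   0  1 ]
Add 2 times R2 to R1.
  [ 1  2  0  0 ]
  [ 0  0  1  0 ]
  [ 0  0  0  1 ]

[[1, 2, 0, 0], [0, 0, 1, 0], [0, 0, 0, 1]]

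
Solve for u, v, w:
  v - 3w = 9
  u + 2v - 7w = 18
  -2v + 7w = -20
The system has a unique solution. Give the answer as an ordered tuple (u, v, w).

Form the augmented matrix and row-reduce:
  [ 0   1  -3  |    9 ]
  [ 1   2  -7  |   18 ]
  [ 0  -2   7  |  -20 ]
Swap ρ1 and ρ2.
  [ 1   2  -7  |   18 ]
  [ 0   1  -3  |    9 ]
  [ 0  -2   7  |  -20 ]
Add 2 times ρ2 to ρ3.
  [ 1  2  -7  |  18 ]
  [ 0  1  -3  |   9 ]
  [ 0  0   1  |  -2 ]
Add 3 times ρ3 to ρ2.
  [ 1  2  -7  |  18 ]
  [ 0  1   0  |   3 ]
  [ 0  0   1  |  -2 ]
Add 7 times ρ3 to ρ1.
  [ 1  2  0  |   4 ]
  [ 0  1  0  |   3 ]
  [ 0  0  1  |  -2 ]
Subtract 2 times ρ2 from ρ1.
  [ 1  0  0  |  -2 ]
  [ 0  1  0  |   3 ]
  [ 0  0  1  |  -2 ]
Reading off the last column: u = -2, v = 3, w = -2.

(-2, 3, -2)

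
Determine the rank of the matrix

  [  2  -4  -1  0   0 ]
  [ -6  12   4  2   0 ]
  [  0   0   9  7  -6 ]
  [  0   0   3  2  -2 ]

rank = 4

R1 := 1/2·R1
  [  1  -2  -1/2  0   0 ]
  [ -6  12     4  2   0 ]
  [  0   0     9  7  -6 ]
  [  0   0     3  2  -2 ]
R2 := R2 + 6·R1
  [ 1  -2  -1/2  0   0 ]
  [ 0   0     1  2   0 ]
  [ 0   0     9  7  -6 ]
  [ 0   0     3  2  -2 ]
R3 := R3 − 9·R2
  [ 1  -2  -1/2    0   0 ]
  [ 0   0     1    2   0 ]
  [ 0   0     0  -11  -6 ]
  [ 0   0     3    2  -2 ]
R4 := R4 − 3·R2
  [ 1  -2  -1/2    0   0 ]
  [ 0   0     1    2   0 ]
  [ 0   0     0  -11  -6 ]
  [ 0   0     0   -4  -2 ]
R3 := -1/11·R3
  [ 1  -2  -1/2   0     0 ]
  [ 0   0     1   2     0 ]
  [ 0   0     0   1  6/11 ]
  [ 0   0     0  -4    -2 ]
R4 := R4 + 4·R3
  [ 1  -2  -1/2  0     0 ]
  [ 0   0     1  2     0 ]
  [ 0   0     0  1  6/11 ]
  [ 0   0     0  0  2/11 ]
R4 := 11/2·R4
  [ 1  -2  -1/2  0     0 ]
  [ 0   0     1  2     0 ]
  [ 0   0     0  1  6/11 ]
  [ 0   0     0  0     1 ]
R3 := R3 − 6/11·R4
  [ 1  -2  -1/2  0  0 ]
  [ 0   0     1  2  0 ]
  [ 0   0     0  1  0 ]
  [ 0   0     0  0  1 ]
R2 := R2 − 2·R3
  [ 1  -2  -1/2  0  0 ]
  [ 0   0     1  0  0 ]
  [ 0   0     0  1  0 ]
  [ 0   0     0  0  1 ]
R1 := R1 + 1/2·R2
  [ 1  -2  0  0  0 ]
  [ 0   0  1  0  0 ]
  [ 0   0  0  1  0 ]
  [ 0   0  0  0  1 ]
The reduced form has 4 nonzero rows.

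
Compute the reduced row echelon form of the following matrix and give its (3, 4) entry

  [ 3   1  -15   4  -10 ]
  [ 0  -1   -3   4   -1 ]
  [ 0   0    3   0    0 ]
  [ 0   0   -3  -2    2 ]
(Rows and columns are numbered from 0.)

-1

ρ1 -> 1/3·ρ1
  [ 1  1/3  -5  4/3  -10/3 ]
  [ 0   -1  -3    4     -1 ]
  [ 0    0   3    0      0 ]
  [ 0    0  -3   -2      2 ]
ρ2 -> -1·ρ2
  [ 1  1/3  -5  4/3  -10/3 ]
  [ 0    1   3   -4      1 ]
  [ 0    0   3    0      0 ]
  [ 0    0  -3   -2      2 ]
ρ3 -> 1/3·ρ3
  [ 1  1/3  -5  4/3  -10/3 ]
  [ 0    1   3   -4      1 ]
  [ 0    0   1    0      0 ]
  [ 0    0  -3   -2      2 ]
ρ4 -> ρ4 + 3·ρ3
  [ 1  1/3  -5  4/3  -10/3 ]
  [ 0    1   3   -4      1 ]
  [ 0    0   1    0      0 ]
  [ 0    0   0   -2      2 ]
ρ4 -> -1/2·ρ4
  [ 1  1/3  -5  4/3  -10/3 ]
  [ 0    1   3   -4      1 ]
  [ 0    0   1    0      0 ]
  [ 0    0   0    1     -1 ]
ρ2 -> ρ2 + 4·ρ4
  [ 1  1/3  -5  4/3  -10/3 ]
  [ 0    1   3    0     -3 ]
  [ 0    0   1    0      0 ]
  [ 0    0   0    1     -1 ]
ρ1 -> ρ1 − 4/3·ρ4
  [ 1  1/3  -5  0  -2 ]
  [ 0    1   3  0  -3 ]
  [ 0    0   1  0   0 ]
  [ 0    0   0  1  -1 ]
ρ2 -> ρ2 − 3·ρ3
  [ 1  1/3  -5  0  -2 ]
  [ 0    1   0  0  -3 ]
  [ 0    0   1  0   0 ]
  [ 0    0   0  1  -1 ]
ρ1 -> ρ1 + 5·ρ3
  [ 1  1/3  0  0  -2 ]
  [ 0    1  0  0  -3 ]
  [ 0    0  1  0   0 ]
  [ 0    0  0  1  -1 ]
ρ1 -> ρ1 − 1/3·ρ2
  [ 1  0  0  0  -1 ]
  [ 0  1  0  0  -3 ]
  [ 0  0  1  0   0 ]
  [ 0  0  0  1  -1 ]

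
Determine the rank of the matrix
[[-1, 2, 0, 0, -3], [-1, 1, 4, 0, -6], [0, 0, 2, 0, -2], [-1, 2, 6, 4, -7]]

R1 → -1·R1
  [  1  -2  0  0   3 ]
  [ -1   1  4  0  -6 ]
  [  0   0  2  0  -2 ]
  [ -1   2  6  4  -7 ]
R2 → R2 + R1
  [  1  -2  0  0   3 ]
  [  0  -1  4  0  -3 ]
  [  0   0  2  0  -2 ]
  [ -1   2  6  4  -7 ]
R4 → R4 + R1
  [ 1  -2  0  0   3 ]
  [ 0  -1  4  0  -3 ]
  [ 0   0  2  0  -2 ]
  [ 0   0  6  4  -4 ]
R2 → -1·R2
  [ 1  -2   0  0   3 ]
  [ 0   1  -4  0   3 ]
  [ 0   0   2  0  -2 ]
  [ 0   0   6  4  -4 ]
R3 → 1/2·R3
  [ 1  -2   0  0   3 ]
  [ 0   1  -4  0   3 ]
  [ 0   0   1  0  -1 ]
  [ 0   0   6  4  -4 ]
R4 → R4 − 6·R3
  [ 1  -2   0  0   3 ]
  [ 0   1  -4  0   3 ]
  [ 0   0   1  0  -1 ]
  [ 0   0   0  4   2 ]
R4 → 1/4·R4
  [ 1  -2   0  0    3 ]
  [ 0   1  -4  0    3 ]
  [ 0   0   1  0   -1 ]
  [ 0   0   0  1  1/2 ]
R2 → R2 + 4·R3
  [ 1  -2  0  0    3 ]
  [ 0   1  0  0   -1 ]
  [ 0   0  1  0   -1 ]
  [ 0   0  0  1  1/2 ]
R1 → R1 + 2·R2
  [ 1  0  0  0    1 ]
  [ 0  1  0  0   -1 ]
  [ 0  0  1  0   -1 ]
  [ 0  0  0  1  1/2 ]
The reduced form has 4 nonzero rows.

rank = 4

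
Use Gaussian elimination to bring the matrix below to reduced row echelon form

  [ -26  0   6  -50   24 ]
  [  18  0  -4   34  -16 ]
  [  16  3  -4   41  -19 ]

[[1, 0, 0, 1, 0], [0, 1, 0, 3, -1], [0, 0, 1, -4, 4]]

R1 → -1/26·R1
  [  1  0  -3/13  25/13  -12/13 ]
  [ 18  0     -4     34     -16 ]
  [ 16  3     -4     41     -19 ]
R2 → R2 − 18·R1
  [  1  0  -3/13  25/13  -12/13 ]
  [  0  0   2/13  -8/13    8/13 ]
  [ 16  3     -4     41     -19 ]
R3 → R3 − 16·R1
  [ 1  0  -3/13   25/13  -12/13 ]
  [ 0  0   2/13   -8/13    8/13 ]
  [ 0  3  -4/13  133/13  -55/13 ]
R2 <=> R3
  [ 1  0  -3/13   25/13  -12/13 ]
  [ 0  3  -4/13  133/13  -55/13 ]
  [ 0  0   2/13   -8/13    8/13 ]
R2 → 1/3·R2
  [ 1  0  -3/13   25/13  -12/13 ]
  [ 0  1  -4/39  133/39  -55/39 ]
  [ 0  0   2/13   -8/13    8/13 ]
R3 → 13/2·R3
  [ 1  0  -3/13   25/13  -12/13 ]
  [ 0  1  -4/39  133/39  -55/39 ]
  [ 0  0      1      -4       4 ]
R2 → R2 + 4/39·R3
  [ 1  0  -3/13  25/13  -12/13 ]
  [ 0  1      0      3      -1 ]
  [ 0  0      1     -4       4 ]
R1 → R1 + 3/13·R3
  [ 1  0  0   1   0 ]
  [ 0  1  0   3  -1 ]
  [ 0  0  1  -4   4 ]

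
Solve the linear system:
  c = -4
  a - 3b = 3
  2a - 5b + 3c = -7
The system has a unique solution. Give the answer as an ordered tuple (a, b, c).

Form the augmented matrix and row-reduce:
  [ 0   0  1  |  -4 ]
  [ 1  -3  0  |   3 ]
  [ 2  -5  3  |  -7 ]
r1 <=> r2
  [ 1  -3  0  |   3 ]
  [ 0   0  1  |  -4 ]
  [ 2  -5  3  |  -7 ]
r3 → r3 − 2·r1
  [ 1  -3  0  |    3 ]
  [ 0   0  1  |   -4 ]
  [ 0   1  3  |  -13 ]
r2 <=> r3
  [ 1  -3  0  |    3 ]
  [ 0   1  3  |  -13 ]
  [ 0   0  1  |   -4 ]
r2 → r2 − 3·r3
  [ 1  -3  0  |   3 ]
  [ 0   1  0  |  -1 ]
  [ 0   0  1  |  -4 ]
r1 → r1 + 3·r2
  [ 1  0  0  |   0 ]
  [ 0  1  0  |  -1 ]
  [ 0  0  1  |  -4 ]
Reading off the last column: a = 0, b = -1, c = -4.

(0, -1, -4)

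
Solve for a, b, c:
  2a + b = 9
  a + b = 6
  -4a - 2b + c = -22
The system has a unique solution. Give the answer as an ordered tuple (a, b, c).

Form the augmented matrix and row-reduce:
  [  2   1  0  |    9 ]
  [  1   1  0  |    6 ]
  [ -4  -2  1  |  -22 ]
Multiply r1 by 1/2.
  [  1  1/2  0  |  9/2 ]
  [  1    1  0  |    6 ]
  [ -4   -2  1  |  -22 ]
Subtract r1 from r2.
  [  1  1/2  0  |  9/2 ]
  [  0  1/2  0  |  3/2 ]
  [ -4   -2  1  |  -22 ]
Add 4 times r1 to r3.
  [ 1  1/2  0  |  9/2 ]
  [ 0  1/2  0  |  3/2 ]
  [ 0    0  1  |   -4 ]
Multiply r2 by 2.
  [ 1  1/2  0  |  9/2 ]
  [ 0    1  0  |    3 ]
  [ 0    0  1  |   -4 ]
Subtract 1/2 times r2 from r1.
  [ 1  0  0  |   3 ]
  [ 0  1  0  |   3 ]
  [ 0  0  1  |  -4 ]
Reading off the last column: a = 3, b = 3, c = -4.

(3, 3, -4)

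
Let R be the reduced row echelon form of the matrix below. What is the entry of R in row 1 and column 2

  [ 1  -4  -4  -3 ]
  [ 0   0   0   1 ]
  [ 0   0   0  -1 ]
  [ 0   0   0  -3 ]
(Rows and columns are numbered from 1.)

-4

Add r2 to r3.
Add 3 times r2 to r4.
Add 3 times r2 to r1.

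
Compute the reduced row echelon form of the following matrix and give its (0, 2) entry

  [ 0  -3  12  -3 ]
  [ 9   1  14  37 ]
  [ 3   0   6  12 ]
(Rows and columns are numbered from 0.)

ρ1 <=> ρ2
  [ 9   1  14  37 ]
  [ 0  -3  12  -3 ]
  [ 3   0   6  12 ]
ρ1 := 1/9·ρ1
  [ 1  1/9  14/9  37/9 ]
  [ 0   -3    12    -3 ]
  [ 3    0     6    12 ]
ρ3 := ρ3 − 3·ρ1
  [ 1   1/9  14/9  37/9 ]
  [ 0    -3    12    -3 ]
  [ 0  -1/3   4/3  -1/3 ]
ρ2 := -1/3·ρ2
  [ 1   1/9  14/9  37/9 ]
  [ 0     1    -4     1 ]
  [ 0  -1/3   4/3  -1/3 ]
ρ3 := ρ3 + 1/3·ρ2
  [ 1  1/9  14/9  37/9 ]
  [ 0    1    -4     1 ]
  [ 0    0     0     0 ]
ρ1 := ρ1 − 1/9·ρ2
  [ 1  0   2  4 ]
  [ 0  1  -4  1 ]
  [ 0  0   0  0 ]

2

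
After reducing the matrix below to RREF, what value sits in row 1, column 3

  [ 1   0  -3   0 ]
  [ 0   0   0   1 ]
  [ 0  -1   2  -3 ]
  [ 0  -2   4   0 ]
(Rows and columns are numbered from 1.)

R2 <=> R3
  [ 1   0  -3   0 ]
  [ 0  -1   2  -3 ]
  [ 0   0   0   1 ]
  [ 0  -2   4   0 ]
R2 -> -1·R2
  [ 1   0  -3  0 ]
  [ 0   1  -2  3 ]
  [ 0   0   0  1 ]
  [ 0  -2   4  0 ]
R4 -> R4 + 2·R2
  [ 1  0  -3  0 ]
  [ 0  1  -2  3 ]
  [ 0  0   0  1 ]
  [ 0  0   0  6 ]
R4 -> R4 − 6·R3
  [ 1  0  -3  0 ]
  [ 0  1  -2  3 ]
  [ 0  0   0  1 ]
  [ 0  0   0  0 ]
R2 -> R2 − 3·R3
  [ 1  0  -3  0 ]
  [ 0  1  -2  0 ]
  [ 0  0   0  1 ]
  [ 0  0   0  0 ]

-3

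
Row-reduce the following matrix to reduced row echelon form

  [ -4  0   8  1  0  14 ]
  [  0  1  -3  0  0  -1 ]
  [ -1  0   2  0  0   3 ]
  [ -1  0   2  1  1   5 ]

Multiply R1 by -1/4.
  [  1  0  -2  -1/4  0  -7/2 ]
  [  0  1  -3     0  0    -1 ]
  [ -1  0   2     0  0     3 ]
  [ -1  0   2     1  1     5 ]
Add R1 to R3.
  [  1  0  -2  -1/4  0  -7/2 ]
  [  0  1  -3     0  0    -1 ]
  [  0  0   0  -1/4  0  -1/2 ]
  [ -1  0   2     1  1     5 ]
Add R1 to R4.
  [ 1  0  -2  -1/4  0  -7/2 ]
  [ 0  1  -3     0  0    -1 ]
  [ 0  0   0  -1/4  0  -1/2 ]
  [ 0  0   0   3/4  1   3/2 ]
Multiply R3 by -4.
  [ 1  0  -2  -1/4  0  -7/2 ]
  [ 0  1  -3     0  0    -1 ]
  [ 0  0   0     1  0     2 ]
  [ 0  0   0   3/4  1   3/2 ]
Subtract 3/4 times R3 from R4.
  [ 1  0  -2  -1/4  0  -7/2 ]
  [ 0  1  -3     0  0    -1 ]
  [ 0  0   0     1  0     2 ]
  [ 0  0   0     0  1     0 ]
Add 1/4 times R3 to R1.
  [ 1  0  -2  0  0  -3 ]
  [ 0  1  -3  0  0  -1 ]
  [ 0  0   0  1  0   2 ]
  [ 0  0   0  0  1   0 ]

[[1, 0, -2, 0, 0, -3], [0, 1, -3, 0, 0, -1], [0, 0, 0, 1, 0, 2], [0, 0, 0, 0, 1, 0]]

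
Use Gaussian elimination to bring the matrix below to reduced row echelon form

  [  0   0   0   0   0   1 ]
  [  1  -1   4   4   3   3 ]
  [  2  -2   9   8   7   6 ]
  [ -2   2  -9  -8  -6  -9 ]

[[1, -1, 0, 4, 0, 0], [0, 0, 1, 0, 0, 0], [0, 0, 0, 0, 1, 0], [0, 0, 0, 0, 0, 1]]

ρ1 ↔ ρ2
  [  1  -1   4   4   3   3 ]
  [  0   0   0   0   0   1 ]
  [  2  -2   9   8   7   6 ]
  [ -2   2  -9  -8  -6  -9 ]
ρ3 → ρ3 − 2·ρ1
  [  1  -1   4   4   3   3 ]
  [  0   0   0   0   0   1 ]
  [  0   0   1   0   1   0 ]
  [ -2   2  -9  -8  -6  -9 ]
ρ4 → ρ4 + 2·ρ1
  [ 1  -1   4  4  3   3 ]
  [ 0   0   0  0  0   1 ]
  [ 0   0   1  0  1   0 ]
  [ 0   0  -1  0  0  -3 ]
ρ2 ↔ ρ3
  [ 1  -1   4  4  3   3 ]
  [ 0   0   1  0  1   0 ]
  [ 0   0   0  0  0   1 ]
  [ 0   0  -1  0  0  -3 ]
ρ4 → ρ4 + ρ2
  [ 1  -1  4  4  3   3 ]
  [ 0   0  1  0  1   0 ]
  [ 0   0  0  0  0   1 ]
  [ 0   0  0  0  1  -3 ]
ρ3 ↔ ρ4
  [ 1  -1  4  4  3   3 ]
  [ 0   0  1  0  1   0 ]
  [ 0   0  0  0  1  -3 ]
  [ 0   0  0  0  0   1 ]
ρ3 → ρ3 + 3·ρ4
  [ 1  -1  4  4  3  3 ]
  [ 0   0  1  0  1  0 ]
  [ 0   0  0  0  1  0 ]
  [ 0   0  0  0  0  1 ]
ρ1 → ρ1 − 3·ρ4
  [ 1  -1  4  4  3  0 ]
  [ 0   0  1  0  1  0 ]
  [ 0   0  0  0  1  0 ]
  [ 0   0  0  0  0  1 ]
ρ2 → ρ2 − ρ3
  [ 1  -1  4  4  3  0 ]
  [ 0   0  1  0  0  0 ]
  [ 0   0  0  0  1  0 ]
  [ 0   0  0  0  0  1 ]
ρ1 → ρ1 − 3·ρ3
  [ 1  -1  4  4  0  0 ]
  [ 0   0  1  0  0  0 ]
  [ 0   0  0  0  1  0 ]
  [ 0   0  0  0  0  1 ]
ρ1 → ρ1 − 4·ρ2
  [ 1  -1  0  4  0  0 ]
  [ 0   0  1  0  0  0 ]
  [ 0   0  0  0  1  0 ]
  [ 0   0  0  0  0  1 ]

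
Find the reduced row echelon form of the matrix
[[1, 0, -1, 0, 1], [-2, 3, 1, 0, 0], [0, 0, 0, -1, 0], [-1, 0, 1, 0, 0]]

[[1, 0, -1, 0, 0], [0, 1, -1/3, 0, 0], [0, 0, 0, 1, 0], [0, 0, 0, 0, 1]]

r2 -> r2 + 2·r1
  [  1  0  -1   0  1 ]
  [  0  3  -1   0  2 ]
  [  0  0   0  -1  0 ]
  [ -1  0   1   0  0 ]
r4 -> r4 + r1
  [ 1  0  -1   0  1 ]
  [ 0  3  -1   0  2 ]
  [ 0  0   0  -1  0 ]
  [ 0  0   0   0  1 ]
r2 -> 1/3·r2
  [ 1  0    -1   0    1 ]
  [ 0  1  -1/3   0  2/3 ]
  [ 0  0     0  -1    0 ]
  [ 0  0     0   0    1 ]
r3 -> -1·r3
  [ 1  0    -1  0    1 ]
  [ 0  1  -1/3  0  2/3 ]
  [ 0  0     0  1    0 ]
  [ 0  0     0  0    1 ]
r2 -> r2 − 2/3·r4
  [ 1  0    -1  0  1 ]
  [ 0  1  -1/3  0  0 ]
  [ 0  0     0  1  0 ]
  [ 0  0     0  0  1 ]
r1 -> r1 − r4
  [ 1  0    -1  0  0 ]
  [ 0  1  -1/3  0  0 ]
  [ 0  0     0  1  0 ]
  [ 0  0     0  0  1 ]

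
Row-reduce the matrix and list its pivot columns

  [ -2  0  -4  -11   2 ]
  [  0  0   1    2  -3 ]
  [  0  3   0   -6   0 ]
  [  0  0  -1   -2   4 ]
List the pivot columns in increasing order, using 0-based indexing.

R1 := -1/2·R1
  [ 1  0   2  11/2  -1 ]
  [ 0  0   1     2  -3 ]
  [ 0  3   0    -6   0 ]
  [ 0  0  -1    -2   4 ]
R2 ↔ R3
  [ 1  0   2  11/2  -1 ]
  [ 0  3   0    -6   0 ]
  [ 0  0   1     2  -3 ]
  [ 0  0  -1    -2   4 ]
R2 := 1/3·R2
  [ 1  0   2  11/2  -1 ]
  [ 0  1   0    -2   0 ]
  [ 0  0   1     2  -3 ]
  [ 0  0  -1    -2   4 ]
R4 := R4 + R3
  [ 1  0  2  11/2  -1 ]
  [ 0  1  0    -2   0 ]
  [ 0  0  1     2  -3 ]
  [ 0  0  0     0   1 ]
R3 := R3 + 3·R4
  [ 1  0  2  11/2  -1 ]
  [ 0  1  0    -2   0 ]
  [ 0  0  1     2   0 ]
  [ 0  0  0     0   1 ]
R1 := R1 + R4
  [ 1  0  2  11/2  0 ]
  [ 0  1  0    -2  0 ]
  [ 0  0  1     2  0 ]
  [ 0  0  0     0  1 ]
R1 := R1 − 2·R3
  [ 1  0  0  3/2  0 ]
  [ 0  1  0   -2  0 ]
  [ 0  0  1    2  0 ]
  [ 0  0  0    0  1 ]
Pivot columns are the columns containing a leading 1.

0, 1, 2, 4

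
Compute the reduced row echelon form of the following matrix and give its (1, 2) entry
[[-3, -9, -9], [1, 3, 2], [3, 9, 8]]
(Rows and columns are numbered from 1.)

3

R1 := -1/3·R1
R2 := R2 − R1
R3 := R3 − 3·R1
R2 := -1·R2
R3 := R3 + R2
R1 := R1 − 3·R2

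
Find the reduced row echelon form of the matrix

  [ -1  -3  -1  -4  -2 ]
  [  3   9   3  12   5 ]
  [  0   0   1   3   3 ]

[[1, 3, 0, 1, 0], [0, 0, 1, 3, 0], [0, 0, 0, 0, 1]]

ρ1 → -1·ρ1
ρ2 → ρ2 − 3·ρ1
ρ2 ↔ ρ3
ρ3 → -1·ρ3
ρ2 → ρ2 − 3·ρ3
ρ1 → ρ1 − 2·ρ3
ρ1 → ρ1 − ρ2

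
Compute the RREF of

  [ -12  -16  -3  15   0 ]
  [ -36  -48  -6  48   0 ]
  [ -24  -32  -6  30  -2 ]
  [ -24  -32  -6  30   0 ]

r1 := -1/12·r1
r2 := r2 + 36·r1
r3 := r3 + 24·r1
r4 := r4 + 24·r1
r2 := 1/3·r2
r3 := -1/2·r3
r1 := r1 − 1/4·r2

[[1, 4/3, 0, -3/2, 0], [0, 0, 1, 1, 0], [0, 0, 0, 0, 1], [0, 0, 0, 0, 0]]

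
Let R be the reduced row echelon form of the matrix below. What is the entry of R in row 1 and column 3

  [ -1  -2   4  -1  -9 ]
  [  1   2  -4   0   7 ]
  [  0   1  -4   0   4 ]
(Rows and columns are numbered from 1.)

R1 ← -1·R1
  [ 1  2  -4  1  9 ]
  [ 1  2  -4  0  7 ]
  [ 0  1  -4  0  4 ]
R2 ← R2 − R1
  [ 1  2  -4   1   9 ]
  [ 0  0   0  -1  -2 ]
  [ 0  1  -4   0   4 ]
R2 ↔ R3
  [ 1  2  -4   1   9 ]
  [ 0  1  -4   0   4 ]
  [ 0  0   0  -1  -2 ]
R3 ← -1·R3
  [ 1  2  -4  1  9 ]
  [ 0  1  -4  0  4 ]
  [ 0  0   0  1  2 ]
R1 ← R1 − R3
  [ 1  2  -4  0  7 ]
  [ 0  1  -4  0  4 ]
  [ 0  0   0  1  2 ]
R1 ← R1 − 2·R2
  [ 1  0   4  0  -1 ]
  [ 0  1  -4  0   4 ]
  [ 0  0   0  1   2 ]

4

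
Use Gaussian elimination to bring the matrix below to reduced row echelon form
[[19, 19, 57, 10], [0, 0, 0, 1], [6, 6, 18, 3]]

Multiply ρ1 by 1/19.
  [ 1  1   3  10/19 ]
  [ 0  0   0      1 ]
  [ 6  6  18      3 ]
Subtract 6 times ρ1 from ρ3.
  [ 1  1  3  10/19 ]
  [ 0  0  0      1 ]
  [ 0  0  0  -3/19 ]
Add 3/19 times ρ2 to ρ3.
  [ 1  1  3  10/19 ]
  [ 0  0  0      1 ]
  [ 0  0  0      0 ]
Subtract 10/19 times ρ2 from ρ1.
  [ 1  1  3  0 ]
  [ 0  0  0  1 ]
  [ 0  0  0  0 ]

[[1, 1, 3, 0], [0, 0, 0, 1], [0, 0, 0, 0]]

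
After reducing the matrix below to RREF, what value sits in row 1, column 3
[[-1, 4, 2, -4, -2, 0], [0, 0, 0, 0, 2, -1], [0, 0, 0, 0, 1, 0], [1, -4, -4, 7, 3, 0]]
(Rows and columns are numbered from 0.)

-3/2

r1 := -1·r1
r4 := r4 − r1
r2 <-> r4
r2 := -1/2·r2
r4 := r4 − 2·r3
r4 := -1·r4
r2 := r2 + 1/2·r3
r1 := r1 − 2·r3
r1 := r1 + 2·r2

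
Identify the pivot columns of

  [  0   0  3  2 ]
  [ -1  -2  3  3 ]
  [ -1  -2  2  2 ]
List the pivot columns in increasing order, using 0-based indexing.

0, 2, 3

Swap ρ1 and ρ2.
  [ -1  -2  3  3 ]
  [  0   0  3  2 ]
  [ -1  -2  2  2 ]
Multiply ρ1 by -1.
  [  1   2  -3  -3 ]
  [  0   0   3   2 ]
  [ -1  -2   2   2 ]
Add ρ1 to ρ3.
  [ 1  2  -3  -3 ]
  [ 0  0   3   2 ]
  [ 0  0  -1  -1 ]
Multiply ρ2 by 1/3.
  [ 1  2  -3   -3 ]
  [ 0  0   1  2/3 ]
  [ 0  0  -1   -1 ]
Add ρ2 to ρ3.
  [ 1  2  -3    -3 ]
  [ 0  0   1   2/3 ]
  [ 0  0   0  -1/3 ]
Multiply ρ3 by -3.
  [ 1  2  -3   -3 ]
  [ 0  0   1  2/3 ]
  [ 0  0   0    1 ]
Subtract 2/3 times ρ3 from ρ2.
  [ 1  2  -3  -3 ]
  [ 0  0   1   0 ]
  [ 0  0   0   1 ]
Add 3 times ρ3 to ρ1.
  [ 1  2  -3  0 ]
  [ 0  0   1  0 ]
  [ 0  0   0  1 ]
Add 3 times ρ2 to ρ1.
  [ 1  2  0  0 ]
  [ 0  0  1  0 ]
  [ 0  0  0  1 ]
Pivot columns are the columns containing a leading 1.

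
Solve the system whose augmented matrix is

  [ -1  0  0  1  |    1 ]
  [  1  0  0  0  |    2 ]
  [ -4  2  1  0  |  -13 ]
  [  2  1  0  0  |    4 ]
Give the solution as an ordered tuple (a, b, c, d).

R1 -> -1·R1
  [  1  0  0  -1  |   -1 ]
  [  1  0  0   0  |    2 ]
  [ -4  2  1   0  |  -13 ]
  [  2  1  0   0  |    4 ]
R2 -> R2 − R1
  [  1  0  0  -1  |   -1 ]
  [  0  0  0   1  |    3 ]
  [ -4  2  1   0  |  -13 ]
  [  2  1  0   0  |    4 ]
R3 -> R3 + 4·R1
  [ 1  0  0  -1  |   -1 ]
  [ 0  0  0   1  |    3 ]
  [ 0  2  1  -4  |  -17 ]
  [ 2  1  0   0  |    4 ]
R4 -> R4 − 2·R1
  [ 1  0  0  -1  |   -1 ]
  [ 0  0  0   1  |    3 ]
  [ 0  2  1  -4  |  -17 ]
  [ 0  1  0   2  |    6 ]
R2 <=> R3
  [ 1  0  0  -1  |   -1 ]
  [ 0  2  1  -4  |  -17 ]
  [ 0  0  0   1  |    3 ]
  [ 0  1  0   2  |    6 ]
R2 -> 1/2·R2
  [ 1  0    0  -1  |     -1 ]
  [ 0  1  1/2  -2  |  -17/2 ]
  [ 0  0    0   1  |      3 ]
  [ 0  1    0   2  |      6 ]
R4 -> R4 − R2
  [ 1  0     0  -1  |     -1 ]
  [ 0  1   1/2  -2  |  -17/2 ]
  [ 0  0     0   1  |      3 ]
  [ 0  0  -1/2   4  |   29/2 ]
R3 <=> R4
  [ 1  0     0  -1  |     -1 ]
  [ 0  1   1/2  -2  |  -17/2 ]
  [ 0  0  -1/2   4  |   29/2 ]
  [ 0  0     0   1  |      3 ]
R3 -> -2·R3
  [ 1  0    0  -1  |     -1 ]
  [ 0  1  1/2  -2  |  -17/2 ]
  [ 0  0    1  -8  |    -29 ]
  [ 0  0    0   1  |      3 ]
R3 -> R3 + 8·R4
  [ 1  0    0  -1  |     -1 ]
  [ 0  1  1/2  -2  |  -17/2 ]
  [ 0  0    1   0  |     -5 ]
  [ 0  0    0   1  |      3 ]
R2 -> R2 + 2·R4
  [ 1  0    0  -1  |    -1 ]
  [ 0  1  1/2   0  |  -5/2 ]
  [ 0  0    1   0  |    -5 ]
  [ 0  0    0   1  |     3 ]
R1 -> R1 + R4
  [ 1  0    0  0  |     2 ]
  [ 0  1  1/2  0  |  -5/2 ]
  [ 0  0    1  0  |    -5 ]
  [ 0  0    0  1  |     3 ]
R2 -> R2 − 1/2·R3
  [ 1  0  0  0  |   2 ]
  [ 0  1  0  0  |   0 ]
  [ 0  0  1  0  |  -5 ]
  [ 0  0  0  1  |   3 ]
Reading off the last column: a = 2, b = 0, c = -5, d = 3.

(2, 0, -5, 3)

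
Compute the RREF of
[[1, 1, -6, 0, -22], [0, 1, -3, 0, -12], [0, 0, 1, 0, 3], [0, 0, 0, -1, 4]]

[[1, 0, 0, 0, -1], [0, 1, 0, 0, -3], [0, 0, 1, 0, 3], [0, 0, 0, 1, -4]]

R4 -> -1·R4
  [ 1  1  -6  0  -22 ]
  [ 0  1  -3  0  -12 ]
  [ 0  0   1  0    3 ]
  [ 0  0   0  1   -4 ]
R2 -> R2 + 3·R3
  [ 1  1  -6  0  -22 ]
  [ 0  1   0  0   -3 ]
  [ 0  0   1  0    3 ]
  [ 0  0   0  1   -4 ]
R1 -> R1 + 6·R3
  [ 1  1  0  0  -4 ]
  [ 0  1  0  0  -3 ]
  [ 0  0  1  0   3 ]
  [ 0  0  0  1  -4 ]
R1 -> R1 − R2
  [ 1  0  0  0  -1 ]
  [ 0  1  0  0  -3 ]
  [ 0  0  1  0   3 ]
  [ 0  0  0  1  -4 ]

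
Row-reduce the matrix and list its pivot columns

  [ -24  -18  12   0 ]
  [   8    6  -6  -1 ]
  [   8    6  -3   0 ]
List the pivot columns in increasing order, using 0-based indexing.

R1 ← -1/24·R1
R2 ← R2 − 8·R1
R3 ← R3 − 8·R1
R2 ← -1/2·R2
R3 ← R3 − R2
R3 ← -2·R3
R2 ← R2 − 1/2·R3
R1 ← R1 + 1/2·R2
Pivot columns are the columns containing a leading 1.

0, 2, 3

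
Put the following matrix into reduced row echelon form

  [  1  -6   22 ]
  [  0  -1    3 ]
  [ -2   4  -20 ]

[[1, 0, 4], [0, 1, -3], [0, 0, 0]]

ρ3 → ρ3 + 2·ρ1
  [ 1  -6  22 ]
  [ 0  -1   3 ]
  [ 0  -8  24 ]
ρ2 → -1·ρ2
  [ 1  -6  22 ]
  [ 0   1  -3 ]
  [ 0  -8  24 ]
ρ3 → ρ3 + 8·ρ2
  [ 1  -6  22 ]
  [ 0   1  -3 ]
  [ 0   0   0 ]
ρ1 → ρ1 + 6·ρ2
  [ 1  0   4 ]
  [ 0  1  -3 ]
  [ 0  0   0 ]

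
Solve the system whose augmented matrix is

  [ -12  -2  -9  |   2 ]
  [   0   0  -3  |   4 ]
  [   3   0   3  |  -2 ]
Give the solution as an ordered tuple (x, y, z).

Multiply ρ1 by -1/12.
Subtract 3 times ρ1 from ρ3.
Swap ρ2 and ρ3.
Multiply ρ2 by -2.
Multiply ρ3 by -1/3.
Add 3/2 times ρ3 to ρ2.
Subtract 3/4 times ρ3 from ρ1.
Subtract 1/6 times ρ2 from ρ1.
Reading off the last column: x = 2/3, y = 1, z = -4/3.

(2/3, 1, -4/3)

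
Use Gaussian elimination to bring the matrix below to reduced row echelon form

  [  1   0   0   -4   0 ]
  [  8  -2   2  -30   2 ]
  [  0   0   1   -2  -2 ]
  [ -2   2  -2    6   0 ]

ρ2 -> ρ2 − 8·ρ1
  [  1   0   0  -4   0 ]
  [  0  -2   2   2   2 ]
  [  0   0   1  -2  -2 ]
  [ -2   2  -2   6   0 ]
ρ4 -> ρ4 + 2·ρ1
  [ 1   0   0  -4   0 ]
  [ 0  -2   2   2   2 ]
  [ 0   0   1  -2  -2 ]
  [ 0   2  -2  -2   0 ]
ρ2 -> -1/2·ρ2
  [ 1  0   0  -4   0 ]
  [ 0  1  -1  -1  -1 ]
  [ 0  0   1  -2  -2 ]
  [ 0  2  -2  -2   0 ]
ρ4 -> ρ4 − 2·ρ2
  [ 1  0   0  -4   0 ]
  [ 0  1  -1  -1  -1 ]
  [ 0  0   1  -2  -2 ]
  [ 0  0   0   0   2 ]
ρ4 -> 1/2·ρ4
  [ 1  0   0  -4   0 ]
  [ 0  1  -1  -1  -1 ]
  [ 0  0   1  -2  -2 ]
  [ 0  0   0   0   1 ]
ρ3 -> ρ3 + 2·ρ4
  [ 1  0   0  -4   0 ]
  [ 0  1  -1  -1  -1 ]
  [ 0  0   1  -2   0 ]
  [ 0  0   0   0   1 ]
ρ2 -> ρ2 + ρ4
  [ 1  0   0  -4  0 ]
  [ 0  1  -1  -1  0 ]
  [ 0  0   1  -2  0 ]
  [ 0  0   0   0  1 ]
ρ2 -> ρ2 + ρ3
  [ 1  0  0  -4  0 ]
  [ 0  1  0  -3  0 ]
  [ 0  0  1  -2  0 ]
  [ 0  0  0   0  1 ]

[[1, 0, 0, -4, 0], [0, 1, 0, -3, 0], [0, 0, 1, -2, 0], [0, 0, 0, 0, 1]]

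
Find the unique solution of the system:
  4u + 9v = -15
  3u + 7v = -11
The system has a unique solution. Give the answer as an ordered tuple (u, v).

Form the augmented matrix and row-reduce:
  [ 4  9  |  -15 ]
  [ 3  7  |  -11 ]
Multiply R1 by 1/4.
Subtract 3 times R1 from R2.
Multiply R2 by 4.
Subtract 9/4 times R2 from R1.
Reading off the last column: u = -6, v = 1.

(-6, 1)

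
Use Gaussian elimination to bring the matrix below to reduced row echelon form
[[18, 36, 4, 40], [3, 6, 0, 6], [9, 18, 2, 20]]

Multiply R1 by 1/18.
  [ 1   2  2/9  20/9 ]
  [ 3   6    0     6 ]
  [ 9  18    2    20 ]
Subtract 3 times R1 from R2.
  [ 1   2   2/9  20/9 ]
  [ 0   0  -2/3  -2/3 ]
  [ 9  18     2    20 ]
Subtract 9 times R1 from R3.
  [ 1  2   2/9  20/9 ]
  [ 0  0  -2/3  -2/3 ]
  [ 0  0     0     0 ]
Multiply R2 by -3/2.
  [ 1  2  2/9  20/9 ]
  [ 0  0    1     1 ]
  [ 0  0    0     0 ]
Subtract 2/9 times R2 from R1.
  [ 1  2  0  2 ]
  [ 0  0  1  1 ]
  [ 0  0  0  0 ]

[[1, 2, 0, 2], [0, 0, 1, 1], [0, 0, 0, 0]]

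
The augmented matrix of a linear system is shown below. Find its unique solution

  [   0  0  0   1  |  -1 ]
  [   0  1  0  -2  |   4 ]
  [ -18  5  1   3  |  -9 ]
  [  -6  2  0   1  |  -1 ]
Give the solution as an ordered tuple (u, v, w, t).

(2/3, 2, -4, -1)

Swap r1 and r3.
  [ -18  5  1   3  |  -9 ]
  [   0  1  0  -2  |   4 ]
  [   0  0  0   1  |  -1 ]
  [  -6  2  0   1  |  -1 ]
Multiply r1 by -1/18.
  [  1  -5/18  -1/18  -1/6  |  1/2 ]
  [  0      1      0    -2  |    4 ]
  [  0      0      0     1  |   -1 ]
  [ -6      2      0     1  |   -1 ]
Add 6 times r1 to r4.
  [ 1  -5/18  -1/18  -1/6  |  1/2 ]
  [ 0      1      0    -2  |    4 ]
  [ 0      0      0     1  |   -1 ]
  [ 0    1/3   -1/3     0  |    2 ]
Subtract 1/3 times r2 from r4.
  [ 1  -5/18  -1/18  -1/6  |  1/2 ]
  [ 0      1      0    -2  |    4 ]
  [ 0      0      0     1  |   -1 ]
  [ 0      0   -1/3   2/3  |  2/3 ]
Swap r3 and r4.
  [ 1  -5/18  -1/18  -1/6  |  1/2 ]
  [ 0      1      0    -2  |    4 ]
  [ 0      0   -1/3   2/3  |  2/3 ]
  [ 0      0      0     1  |   -1 ]
Multiply r3 by -3.
  [ 1  -5/18  -1/18  -1/6  |  1/2 ]
  [ 0      1      0    -2  |    4 ]
  [ 0      0      1    -2  |   -2 ]
  [ 0      0      0     1  |   -1 ]
Add 2 times r4 to r3.
  [ 1  -5/18  -1/18  -1/6  |  1/2 ]
  [ 0      1      0    -2  |    4 ]
  [ 0      0      1     0  |   -4 ]
  [ 0      0      0     1  |   -1 ]
Add 2 times r4 to r2.
  [ 1  -5/18  -1/18  -1/6  |  1/2 ]
  [ 0      1      0     0  |    2 ]
  [ 0      0      1     0  |   -4 ]
  [ 0      0      0     1  |   -1 ]
Add 1/6 times r4 to r1.
  [ 1  -5/18  -1/18  0  |  1/3 ]
  [ 0      1      0  0  |    2 ]
  [ 0      0      1  0  |   -4 ]
  [ 0      0      0  1  |   -1 ]
Add 1/18 times r3 to r1.
  [ 1  -5/18  0  0  |  1/9 ]
  [ 0      1  0  0  |    2 ]
  [ 0      0  1  0  |   -4 ]
  [ 0      0  0  1  |   -1 ]
Add 5/18 times r2 to r1.
  [ 1  0  0  0  |  2/3 ]
  [ 0  1  0  0  |    2 ]
  [ 0  0  1  0  |   -4 ]
  [ 0  0  0  1  |   -1 ]
Reading off the last column: u = 2/3, v = 2, w = -4, t = -1.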